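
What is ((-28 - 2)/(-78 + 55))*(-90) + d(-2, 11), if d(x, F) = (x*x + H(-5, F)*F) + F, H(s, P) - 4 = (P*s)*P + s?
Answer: -155673/23 ≈ -6768.4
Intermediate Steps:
H(s, P) = 4 + s + s*P² (H(s, P) = 4 + ((P*s)*P + s) = 4 + (s*P² + s) = 4 + (s + s*P²) = 4 + s + s*P²)
d(x, F) = F + x² + F*(-1 - 5*F²) (d(x, F) = (x*x + (4 - 5 - 5*F²)*F) + F = (x² + (-1 - 5*F²)*F) + F = (x² + F*(-1 - 5*F²)) + F = F + x² + F*(-1 - 5*F²))
((-28 - 2)/(-78 + 55))*(-90) + d(-2, 11) = ((-28 - 2)/(-78 + 55))*(-90) + ((-2)² - 5*11³) = -30/(-23)*(-90) + (4 - 5*1331) = -30*(-1/23)*(-90) + (4 - 6655) = (30/23)*(-90) - 6651 = -2700/23 - 6651 = -155673/23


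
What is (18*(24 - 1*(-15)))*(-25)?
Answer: -17550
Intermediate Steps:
(18*(24 - 1*(-15)))*(-25) = (18*(24 + 15))*(-25) = (18*39)*(-25) = 702*(-25) = -17550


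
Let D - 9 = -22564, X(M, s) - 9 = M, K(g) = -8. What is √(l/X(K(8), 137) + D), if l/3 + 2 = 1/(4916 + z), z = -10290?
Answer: I*√651558898558/5374 ≈ 150.2*I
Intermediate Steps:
X(M, s) = 9 + M
l = -32247/5374 (l = -6 + 3/(4916 - 10290) = -6 + 3/(-5374) = -6 + 3*(-1/5374) = -6 - 3/5374 = -32247/5374 ≈ -6.0006)
D = -22555 (D = 9 - 22564 = -22555)
√(l/X(K(8), 137) + D) = √(-32247/(5374*(9 - 8)) - 22555) = √(-32247/5374/1 - 22555) = √(-32247/5374*1 - 22555) = √(-32247/5374 - 22555) = √(-121242817/5374) = I*√651558898558/5374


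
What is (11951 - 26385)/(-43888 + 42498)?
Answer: 7217/695 ≈ 10.384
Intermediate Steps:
(11951 - 26385)/(-43888 + 42498) = -14434/(-1390) = -14434*(-1/1390) = 7217/695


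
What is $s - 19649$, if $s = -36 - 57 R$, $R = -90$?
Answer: $-14555$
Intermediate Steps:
$s = 5094$ ($s = -36 - -5130 = -36 + 5130 = 5094$)
$s - 19649 = 5094 - 19649 = -14555$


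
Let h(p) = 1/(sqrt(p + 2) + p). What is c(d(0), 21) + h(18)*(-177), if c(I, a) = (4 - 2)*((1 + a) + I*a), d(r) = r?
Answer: 5095/152 + 177*sqrt(5)/152 ≈ 36.124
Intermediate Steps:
h(p) = 1/(p + sqrt(2 + p)) (h(p) = 1/(sqrt(2 + p) + p) = 1/(p + sqrt(2 + p)))
c(I, a) = 2 + 2*a + 2*I*a (c(I, a) = 2*(1 + a + I*a) = 2 + 2*a + 2*I*a)
c(d(0), 21) + h(18)*(-177) = (2 + 2*21 + 2*0*21) - 177/(18 + sqrt(2 + 18)) = (2 + 42 + 0) - 177/(18 + sqrt(20)) = 44 - 177/(18 + 2*sqrt(5))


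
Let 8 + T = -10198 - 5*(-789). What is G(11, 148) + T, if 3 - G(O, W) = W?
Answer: -6406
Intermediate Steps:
G(O, W) = 3 - W
T = -6261 (T = -8 + (-10198 - 5*(-789)) = -8 + (-10198 + 3945) = -8 - 6253 = -6261)
G(11, 148) + T = (3 - 1*148) - 6261 = (3 - 148) - 6261 = -145 - 6261 = -6406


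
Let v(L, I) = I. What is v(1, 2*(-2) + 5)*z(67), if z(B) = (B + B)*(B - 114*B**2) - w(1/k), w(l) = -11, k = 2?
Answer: -68564975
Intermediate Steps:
z(B) = 11 + 2*B*(B - 114*B**2) (z(B) = (B + B)*(B - 114*B**2) - 1*(-11) = (2*B)*(B - 114*B**2) + 11 = 2*B*(B - 114*B**2) + 11 = 11 + 2*B*(B - 114*B**2))
v(1, 2*(-2) + 5)*z(67) = (2*(-2) + 5)*(11 - 228*67**3 + 2*67**2) = (-4 + 5)*(11 - 228*300763 + 2*4489) = 1*(11 - 68573964 + 8978) = 1*(-68564975) = -68564975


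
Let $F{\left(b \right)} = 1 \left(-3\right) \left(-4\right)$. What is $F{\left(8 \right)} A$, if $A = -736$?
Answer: $-8832$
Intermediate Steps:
$F{\left(b \right)} = 12$ ($F{\left(b \right)} = \left(-3\right) \left(-4\right) = 12$)
$F{\left(8 \right)} A = 12 \left(-736\right) = -8832$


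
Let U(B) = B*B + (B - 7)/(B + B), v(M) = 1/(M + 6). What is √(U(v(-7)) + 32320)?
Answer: 5*√1293 ≈ 179.79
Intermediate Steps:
v(M) = 1/(6 + M)
U(B) = B² + (-7 + B)/(2*B) (U(B) = B² + (-7 + B)/((2*B)) = B² + (-7 + B)*(1/(2*B)) = B² + (-7 + B)/(2*B))
√(U(v(-7)) + 32320) = √((-7 + 1/(6 - 7) + 2*(1/(6 - 7))³)/(2*(1/(6 - 7))) + 32320) = √((-7 + 1/(-1) + 2*(1/(-1))³)/(2*(1/(-1))) + 32320) = √((½)*(-7 - 1 + 2*(-1)³)/(-1) + 32320) = √((½)*(-1)*(-7 - 1 + 2*(-1)) + 32320) = √((½)*(-1)*(-7 - 1 - 2) + 32320) = √((½)*(-1)*(-10) + 32320) = √(5 + 32320) = √32325 = 5*√1293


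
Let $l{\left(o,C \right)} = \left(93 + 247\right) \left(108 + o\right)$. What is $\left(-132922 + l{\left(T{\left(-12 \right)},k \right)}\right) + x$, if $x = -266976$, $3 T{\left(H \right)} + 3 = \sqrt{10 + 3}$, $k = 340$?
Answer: $-363518 + \frac{340 \sqrt{13}}{3} \approx -3.6311 \cdot 10^{5}$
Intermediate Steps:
$T{\left(H \right)} = -1 + \frac{\sqrt{13}}{3}$ ($T{\left(H \right)} = -1 + \frac{\sqrt{10 + 3}}{3} = -1 + \frac{\sqrt{13}}{3}$)
$l{\left(o,C \right)} = 36720 + 340 o$ ($l{\left(o,C \right)} = 340 \left(108 + o\right) = 36720 + 340 o$)
$\left(-132922 + l{\left(T{\left(-12 \right)},k \right)}\right) + x = \left(-132922 + \left(36720 + 340 \left(-1 + \frac{\sqrt{13}}{3}\right)\right)\right) - 266976 = \left(-132922 + \left(36720 - \left(340 - \frac{340 \sqrt{13}}{3}\right)\right)\right) - 266976 = \left(-132922 + \left(36380 + \frac{340 \sqrt{13}}{3}\right)\right) - 266976 = \left(-96542 + \frac{340 \sqrt{13}}{3}\right) - 266976 = -363518 + \frac{340 \sqrt{13}}{3}$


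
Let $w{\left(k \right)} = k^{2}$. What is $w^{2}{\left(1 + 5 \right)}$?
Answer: $1296$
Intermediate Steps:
$w^{2}{\left(1 + 5 \right)} = \left(\left(1 + 5\right)^{2}\right)^{2} = \left(6^{2}\right)^{2} = 36^{2} = 1296$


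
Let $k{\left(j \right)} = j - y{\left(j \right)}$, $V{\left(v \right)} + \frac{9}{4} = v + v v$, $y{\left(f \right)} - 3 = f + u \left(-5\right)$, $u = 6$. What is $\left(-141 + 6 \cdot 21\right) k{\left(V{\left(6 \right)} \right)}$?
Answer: $-405$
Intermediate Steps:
$y{\left(f \right)} = -27 + f$ ($y{\left(f \right)} = 3 + \left(f + 6 \left(-5\right)\right) = 3 + \left(f - 30\right) = 3 + \left(-30 + f\right) = -27 + f$)
$V{\left(v \right)} = - \frac{9}{4} + v + v^{2}$ ($V{\left(v \right)} = - \frac{9}{4} + \left(v + v v\right) = - \frac{9}{4} + \left(v + v^{2}\right) = - \frac{9}{4} + v + v^{2}$)
$k{\left(j \right)} = 27$ ($k{\left(j \right)} = j - \left(-27 + j\right) = 27$)
$\left(-141 + 6 \cdot 21\right) k{\left(V{\left(6 \right)} \right)} = \left(-141 + 6 \cdot 21\right) 27 = \left(-141 + 126\right) 27 = \left(-15\right) 27 = -405$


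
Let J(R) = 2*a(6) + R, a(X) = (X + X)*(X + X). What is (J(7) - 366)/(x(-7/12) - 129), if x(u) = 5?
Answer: 71/124 ≈ 0.57258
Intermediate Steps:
a(X) = 4*X² (a(X) = (2*X)*(2*X) = 4*X²)
J(R) = 288 + R (J(R) = 2*(4*6²) + R = 2*(4*36) + R = 2*144 + R = 288 + R)
(J(7) - 366)/(x(-7/12) - 129) = ((288 + 7) - 366)/(5 - 129) = (295 - 366)/(-124) = -71*(-1/124) = 71/124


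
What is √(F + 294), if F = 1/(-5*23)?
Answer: √3888035/115 ≈ 17.146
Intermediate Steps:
F = -1/115 (F = 1/(-115) = -1/115 ≈ -0.0086956)
√(F + 294) = √(-1/115 + 294) = √(33809/115) = √3888035/115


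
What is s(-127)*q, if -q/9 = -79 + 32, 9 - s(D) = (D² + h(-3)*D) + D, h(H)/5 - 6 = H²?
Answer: -2735964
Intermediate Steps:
h(H) = 30 + 5*H²
s(D) = 9 - D² - 76*D (s(D) = 9 - ((D² + (30 + 5*(-3)²)*D) + D) = 9 - ((D² + (30 + 5*9)*D) + D) = 9 - ((D² + (30 + 45)*D) + D) = 9 - ((D² + 75*D) + D) = 9 - (D² + 76*D) = 9 + (-D² - 76*D) = 9 - D² - 76*D)
q = 423 (q = -9*(-79 + 32) = -9*(-47) = 423)
s(-127)*q = (9 - 1*(-127)² - 76*(-127))*423 = (9 - 1*16129 + 9652)*423 = (9 - 16129 + 9652)*423 = -6468*423 = -2735964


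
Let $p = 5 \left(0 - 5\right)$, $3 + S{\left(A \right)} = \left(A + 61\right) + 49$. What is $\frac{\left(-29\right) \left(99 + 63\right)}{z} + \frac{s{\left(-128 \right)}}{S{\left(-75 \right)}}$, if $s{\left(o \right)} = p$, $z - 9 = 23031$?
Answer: $- \frac{1261}{1280} \approx -0.98516$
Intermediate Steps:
$S{\left(A \right)} = 107 + A$ ($S{\left(A \right)} = -3 + \left(\left(A + 61\right) + 49\right) = -3 + \left(\left(61 + A\right) + 49\right) = -3 + \left(110 + A\right) = 107 + A$)
$z = 23040$ ($z = 9 + 23031 = 23040$)
$p = -25$ ($p = 5 \left(-5\right) = -25$)
$s{\left(o \right)} = -25$
$\frac{\left(-29\right) \left(99 + 63\right)}{z} + \frac{s{\left(-128 \right)}}{S{\left(-75 \right)}} = \frac{\left(-29\right) \left(99 + 63\right)}{23040} - \frac{25}{107 - 75} = \left(-29\right) 162 \cdot \frac{1}{23040} - \frac{25}{32} = \left(-4698\right) \frac{1}{23040} - \frac{25}{32} = - \frac{261}{1280} - \frac{25}{32} = - \frac{1261}{1280}$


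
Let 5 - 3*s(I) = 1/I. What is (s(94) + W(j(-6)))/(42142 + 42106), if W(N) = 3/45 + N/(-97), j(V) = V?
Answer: 81681/3840866320 ≈ 2.1266e-5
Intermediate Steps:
s(I) = 5/3 - 1/(3*I)
W(N) = 1/15 - N/97 (W(N) = 3*(1/45) + N*(-1/97) = 1/15 - N/97)
(s(94) + W(j(-6)))/(42142 + 42106) = ((1/3)*(-1 + 5*94)/94 + (1/15 - 1/97*(-6)))/(42142 + 42106) = ((1/3)*(1/94)*(-1 + 470) + (1/15 + 6/97))/84248 = ((1/3)*(1/94)*469 + 187/1455)*(1/84248) = (469/282 + 187/1455)*(1/84248) = (81681/45590)*(1/84248) = 81681/3840866320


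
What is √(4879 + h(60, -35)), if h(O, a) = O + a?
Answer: 2*√1226 ≈ 70.029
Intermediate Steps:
√(4879 + h(60, -35)) = √(4879 + (60 - 35)) = √(4879 + 25) = √4904 = 2*√1226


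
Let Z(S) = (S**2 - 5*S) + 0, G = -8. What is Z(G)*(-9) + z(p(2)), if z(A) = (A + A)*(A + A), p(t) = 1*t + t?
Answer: -872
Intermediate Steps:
p(t) = 2*t (p(t) = t + t = 2*t)
z(A) = 4*A**2 (z(A) = (2*A)*(2*A) = 4*A**2)
Z(S) = S**2 - 5*S
Z(G)*(-9) + z(p(2)) = -8*(-5 - 8)*(-9) + 4*(2*2)**2 = -8*(-13)*(-9) + 4*4**2 = 104*(-9) + 4*16 = -936 + 64 = -872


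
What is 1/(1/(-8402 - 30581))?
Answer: -38983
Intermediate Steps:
1/(1/(-8402 - 30581)) = 1/(1/(-38983)) = 1/(-1/38983) = -38983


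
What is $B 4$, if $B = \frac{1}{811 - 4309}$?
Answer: $- \frac{2}{1749} \approx -0.0011435$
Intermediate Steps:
$B = - \frac{1}{3498}$ ($B = \frac{1}{-3498} = - \frac{1}{3498} \approx -0.00028588$)
$B 4 = \left(- \frac{1}{3498}\right) 4 = - \frac{2}{1749}$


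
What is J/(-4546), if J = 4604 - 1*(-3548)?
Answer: -4076/2273 ≈ -1.7932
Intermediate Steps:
J = 8152 (J = 4604 + 3548 = 8152)
J/(-4546) = 8152/(-4546) = 8152*(-1/4546) = -4076/2273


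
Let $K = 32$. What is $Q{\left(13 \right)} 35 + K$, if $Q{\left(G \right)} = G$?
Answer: $487$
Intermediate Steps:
$Q{\left(13 \right)} 35 + K = 13 \cdot 35 + 32 = 455 + 32 = 487$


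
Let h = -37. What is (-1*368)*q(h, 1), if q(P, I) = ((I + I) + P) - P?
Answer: -736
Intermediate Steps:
q(P, I) = 2*I (q(P, I) = (2*I + P) - P = (P + 2*I) - P = 2*I)
(-1*368)*q(h, 1) = (-1*368)*(2*1) = -368*2 = -736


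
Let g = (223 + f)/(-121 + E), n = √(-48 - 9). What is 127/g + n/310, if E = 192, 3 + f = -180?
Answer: 9017/40 + I*√57/310 ≈ 225.43 + 0.024354*I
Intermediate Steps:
f = -183 (f = -3 - 180 = -183)
n = I*√57 (n = √(-57) = I*√57 ≈ 7.5498*I)
g = 40/71 (g = (223 - 183)/(-121 + 192) = 40/71 ≈ 0.56338)
127/g + n/310 = 127/(40/71) + (I*√57)/310 = 127*(71/40) + (I*√57)*(1/310) = 9017/40 + I*√57/310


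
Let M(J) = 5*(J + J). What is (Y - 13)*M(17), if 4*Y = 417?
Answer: 31025/2 ≈ 15513.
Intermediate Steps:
M(J) = 10*J (M(J) = 5*(2*J) = 10*J)
Y = 417/4 (Y = (1/4)*417 = 417/4 ≈ 104.25)
(Y - 13)*M(17) = (417/4 - 13)*(10*17) = (365/4)*170 = 31025/2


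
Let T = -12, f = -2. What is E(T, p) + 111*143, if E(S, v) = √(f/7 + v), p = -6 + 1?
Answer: 15873 + I*√259/7 ≈ 15873.0 + 2.2991*I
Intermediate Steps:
p = -5
E(S, v) = √(-2/7 + v)
E(T, p) + 111*143 = √(-14 + 49*(-5))/7 + 111*143 = √(-14 - 245)/7 + 15873 = √(-259)/7 + 15873 = (I*√259)/7 + 15873 = I*√259/7 + 15873 = 15873 + I*√259/7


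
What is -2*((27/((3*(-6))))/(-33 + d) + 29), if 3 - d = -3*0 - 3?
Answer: -523/9 ≈ -58.111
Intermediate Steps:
d = 6 (d = 3 - (-3*0 - 3) = 3 - (0 - 3) = 3 - 1*(-3) = 3 + 3 = 6)
-2*((27/((3*(-6))))/(-33 + d) + 29) = -2*((27/((3*(-6))))/(-33 + 6) + 29) = -2*((27/(-18))/(-27) + 29) = -2*((27*(-1/18))*(-1/27) + 29) = -2*(-3/2*(-1/27) + 29) = -2*(1/18 + 29) = -2*523/18 = -523/9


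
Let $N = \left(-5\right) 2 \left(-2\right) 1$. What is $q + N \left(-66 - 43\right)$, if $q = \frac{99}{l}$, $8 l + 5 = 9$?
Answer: $-1982$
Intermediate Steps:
$l = \frac{1}{2}$ ($l = - \frac{5}{8} + \frac{1}{8} \cdot 9 = - \frac{5}{8} + \frac{9}{8} = \frac{1}{2} \approx 0.5$)
$q = 198$ ($q = 99 \frac{1}{\frac{1}{2}} = 99 \cdot 2 = 198$)
$N = 20$ ($N = \left(-10\right) \left(-2\right) 1 = 20 \cdot 1 = 20$)
$q + N \left(-66 - 43\right) = 198 + 20 \left(-66 - 43\right) = 198 + 20 \left(-109\right) = 198 - 2180 = -1982$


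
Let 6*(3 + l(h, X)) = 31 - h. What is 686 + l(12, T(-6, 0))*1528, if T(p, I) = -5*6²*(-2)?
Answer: 2822/3 ≈ 940.67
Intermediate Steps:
T(p, I) = 360 (T(p, I) = -5*36*(-2) = -180*(-2) = 360)
l(h, X) = 13/6 - h/6 (l(h, X) = -3 + (31 - h)/6 = -3 + (31/6 - h/6) = 13/6 - h/6)
686 + l(12, T(-6, 0))*1528 = 686 + (13/6 - ⅙*12)*1528 = 686 + (13/6 - 2)*1528 = 686 + (⅙)*1528 = 686 + 764/3 = 2822/3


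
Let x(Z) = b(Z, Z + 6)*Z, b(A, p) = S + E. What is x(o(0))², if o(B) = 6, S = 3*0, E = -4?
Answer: 576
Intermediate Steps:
S = 0
b(A, p) = -4 (b(A, p) = 0 - 4 = -4)
x(Z) = -4*Z
x(o(0))² = (-4*6)² = (-24)² = 576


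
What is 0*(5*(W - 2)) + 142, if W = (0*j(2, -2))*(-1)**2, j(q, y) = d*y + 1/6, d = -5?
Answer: 142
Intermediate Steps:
j(q, y) = 1/6 - 5*y (j(q, y) = -5*y + 1/6 = 1/6 - 5*y)
W = 0 (W = (0*(1/6 - 5*(-2)))*(-1)**2 = (0*(1/6 + 10))*1 = (0*(61/6))*1 = 0*1 = 0)
0*(5*(W - 2)) + 142 = 0*(5*(0 - 2)) + 142 = 0*(5*(-2)) + 142 = 0*(-10) + 142 = 0 + 142 = 142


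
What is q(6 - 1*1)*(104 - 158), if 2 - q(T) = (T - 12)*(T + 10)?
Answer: -5778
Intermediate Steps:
q(T) = 2 - (-12 + T)*(10 + T) (q(T) = 2 - (T - 12)*(T + 10) = 2 - (-12 + T)*(10 + T))
q(6 - 1*1)*(104 - 158) = (122 - (6 - 1*1)² + 2*(6 - 1*1))*(104 - 158) = (122 - (6 - 1)² + 2*(6 - 1))*(-54) = (122 - 1*5² + 2*5)*(-54) = (122 - 1*25 + 10)*(-54) = (122 - 25 + 10)*(-54) = 107*(-54) = -5778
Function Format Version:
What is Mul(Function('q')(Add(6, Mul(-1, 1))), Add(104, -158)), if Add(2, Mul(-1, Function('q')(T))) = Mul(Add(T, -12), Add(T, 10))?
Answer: -5778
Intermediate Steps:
Function('q')(T) = Add(2, Mul(-1, Add(-12, T), Add(10, T))) (Function('q')(T) = Add(2, Mul(-1, Mul(Add(T, -12), Add(T, 10)))) = Add(2, Mul(-1, Mul(Add(-12, T), Add(10, T)))) = Add(2, Mul(-1, Add(-12, T), Add(10, T))))
Mul(Function('q')(Add(6, Mul(-1, 1))), Add(104, -158)) = Mul(Add(122, Mul(-1, Pow(Add(6, Mul(-1, 1)), 2)), Mul(2, Add(6, Mul(-1, 1)))), Add(104, -158)) = Mul(Add(122, Mul(-1, Pow(Add(6, -1), 2)), Mul(2, Add(6, -1))), -54) = Mul(Add(122, Mul(-1, Pow(5, 2)), Mul(2, 5)), -54) = Mul(Add(122, Mul(-1, 25), 10), -54) = Mul(Add(122, -25, 10), -54) = Mul(107, -54) = -5778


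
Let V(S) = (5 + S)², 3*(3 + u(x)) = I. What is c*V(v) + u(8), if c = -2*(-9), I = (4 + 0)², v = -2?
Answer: 493/3 ≈ 164.33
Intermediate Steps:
I = 16 (I = 4² = 16)
u(x) = 7/3 (u(x) = -3 + (⅓)*16 = -3 + 16/3 = 7/3)
c = 18
c*V(v) + u(8) = 18*(5 - 2)² + 7/3 = 18*3² + 7/3 = 18*9 + 7/3 = 162 + 7/3 = 493/3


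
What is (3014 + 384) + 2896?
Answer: 6294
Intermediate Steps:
(3014 + 384) + 2896 = 3398 + 2896 = 6294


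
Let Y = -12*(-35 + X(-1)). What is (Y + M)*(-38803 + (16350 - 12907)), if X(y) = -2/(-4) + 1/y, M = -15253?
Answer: 524282720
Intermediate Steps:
X(y) = ½ + 1/y (X(y) = -2*(-¼) + 1/y = ½ + 1/y)
Y = 426 (Y = -12*(-35 + (½)*(2 - 1)/(-1)) = -12*(-35 + (½)*(-1)*1) = -12*(-35 - ½) = -12*(-71/2) = 426)
(Y + M)*(-38803 + (16350 - 12907)) = (426 - 15253)*(-38803 + (16350 - 12907)) = -14827*(-38803 + 3443) = -14827*(-35360) = 524282720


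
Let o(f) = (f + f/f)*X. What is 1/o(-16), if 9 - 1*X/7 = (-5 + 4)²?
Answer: -1/840 ≈ -0.0011905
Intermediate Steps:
X = 56 (X = 63 - 7*(-5 + 4)² = 63 - 7*(-1)² = 63 - 7*1 = 63 - 7 = 56)
o(f) = 56 + 56*f (o(f) = (f + f/f)*56 = (f + 1)*56 = (1 + f)*56 = 56 + 56*f)
1/o(-16) = 1/(56 + 56*(-16)) = 1/(56 - 896) = 1/(-840) = -1/840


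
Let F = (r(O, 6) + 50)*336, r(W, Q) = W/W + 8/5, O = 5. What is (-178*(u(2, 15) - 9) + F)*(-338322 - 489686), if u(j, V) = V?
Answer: -68747848224/5 ≈ -1.3750e+10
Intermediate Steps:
r(W, Q) = 13/5 (r(W, Q) = 1 + 8*(1/5) = 1 + 8/5 = 13/5)
F = 88368/5 (F = (13/5 + 50)*336 = (263/5)*336 = 88368/5 ≈ 17674.)
(-178*(u(2, 15) - 9) + F)*(-338322 - 489686) = (-178*(15 - 9) + 88368/5)*(-338322 - 489686) = (-178*6 + 88368/5)*(-828008) = (-1068 + 88368/5)*(-828008) = (83028/5)*(-828008) = -68747848224/5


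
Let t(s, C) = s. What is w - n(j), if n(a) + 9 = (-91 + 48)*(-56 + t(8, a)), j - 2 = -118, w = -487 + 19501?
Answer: 16959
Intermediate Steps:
w = 19014
j = -116 (j = 2 - 118 = -116)
n(a) = 2055 (n(a) = -9 + (-91 + 48)*(-56 + 8) = -9 - 43*(-48) = -9 + 2064 = 2055)
w - n(j) = 19014 - 1*2055 = 19014 - 2055 = 16959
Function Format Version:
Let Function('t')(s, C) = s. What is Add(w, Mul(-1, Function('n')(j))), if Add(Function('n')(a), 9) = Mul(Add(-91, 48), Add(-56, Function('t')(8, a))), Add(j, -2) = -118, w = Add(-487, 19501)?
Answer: 16959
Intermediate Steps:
w = 19014
j = -116 (j = Add(2, -118) = -116)
Function('n')(a) = 2055 (Function('n')(a) = Add(-9, Mul(Add(-91, 48), Add(-56, 8))) = Add(-9, Mul(-43, -48)) = Add(-9, 2064) = 2055)
Add(w, Mul(-1, Function('n')(j))) = Add(19014, Mul(-1, 2055)) = Add(19014, -2055) = 16959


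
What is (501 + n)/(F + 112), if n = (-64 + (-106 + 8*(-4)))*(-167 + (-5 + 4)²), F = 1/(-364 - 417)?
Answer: 26579773/87471 ≈ 303.87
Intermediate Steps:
F = -1/781 (F = 1/(-781) = -1/781 ≈ -0.0012804)
n = 33532 (n = (-64 + (-106 - 32))*(-167 + (-1)²) = (-64 - 138)*(-167 + 1) = -202*(-166) = 33532)
(501 + n)/(F + 112) = (501 + 33532)/(-1/781 + 112) = 34033/(87471/781) = 34033*(781/87471) = 26579773/87471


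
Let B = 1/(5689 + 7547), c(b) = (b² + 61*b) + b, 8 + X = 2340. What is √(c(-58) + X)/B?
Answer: 132360*√21 ≈ 6.0655e+5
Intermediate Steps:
X = 2332 (X = -8 + 2340 = 2332)
c(b) = b² + 62*b
B = 1/13236 ≈ 7.5552e-5
√(c(-58) + X)/B = √(-58*(62 - 58) + 2332)/(1/13236) = √(-58*4 + 2332)*13236 = √(-232 + 2332)*13236 = √2100*13236 = (10*√21)*13236 = 132360*√21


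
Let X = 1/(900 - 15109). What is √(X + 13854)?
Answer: √2797062750365/14209 ≈ 117.70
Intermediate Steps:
X = -1/14209 (X = 1/(-14209) = -1/14209 ≈ -7.0378e-5)
√(X + 13854) = √(-1/14209 + 13854) = √(196851485/14209) = √2797062750365/14209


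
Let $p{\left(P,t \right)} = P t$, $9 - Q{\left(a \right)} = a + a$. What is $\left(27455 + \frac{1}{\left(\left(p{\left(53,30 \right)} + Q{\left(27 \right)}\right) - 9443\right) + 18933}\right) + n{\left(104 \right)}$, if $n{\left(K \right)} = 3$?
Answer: $\frac{302999031}{11035} \approx 27458.0$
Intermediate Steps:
$Q{\left(a \right)} = 9 - 2 a$ ($Q{\left(a \right)} = 9 - \left(a + a\right) = 9 - 2 a$)
$\left(27455 + \frac{1}{\left(\left(p{\left(53,30 \right)} + Q{\left(27 \right)}\right) - 9443\right) + 18933}\right) + n{\left(104 \right)} = \left(27455 + \frac{1}{\left(\left(53 \cdot 30 + \left(9 - 54\right)\right) - 9443\right) + 18933}\right) + 3 = \left(27455 + \frac{1}{\left(\left(1590 + \left(9 - 54\right)\right) - 9443\right) + 18933}\right) + 3 = \left(27455 + \frac{1}{\left(\left(1590 - 45\right) - 9443\right) + 18933}\right) + 3 = \left(27455 + \frac{1}{\left(1545 - 9443\right) + 18933}\right) + 3 = \left(27455 + \frac{1}{-7898 + 18933}\right) + 3 = \left(27455 + \frac{1}{11035}\right) + 3 = \frac{302965926}{11035} + 3 = \frac{302999031}{11035}$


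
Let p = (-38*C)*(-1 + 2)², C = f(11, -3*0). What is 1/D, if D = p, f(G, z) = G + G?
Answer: -1/836 ≈ -0.0011962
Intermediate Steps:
f(G, z) = 2*G
C = 22 (C = 2*11 = 22)
p = -836 (p = (-38*22)*(-1 + 2)² = -836*1² = -836*1 = -836)
D = -836
1/D = 1/(-836) = -1/836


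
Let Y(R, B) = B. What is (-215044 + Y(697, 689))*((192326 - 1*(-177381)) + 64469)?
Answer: -93067796480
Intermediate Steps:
(-215044 + Y(697, 689))*((192326 - 1*(-177381)) + 64469) = (-215044 + 689)*((192326 - 1*(-177381)) + 64469) = -214355*((192326 + 177381) + 64469) = -214355*(369707 + 64469) = -214355*434176 = -93067796480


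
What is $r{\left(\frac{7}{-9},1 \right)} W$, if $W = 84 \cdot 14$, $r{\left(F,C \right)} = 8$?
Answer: $9408$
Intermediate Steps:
$W = 1176$
$r{\left(\frac{7}{-9},1 \right)} W = 8 \cdot 1176 = 9408$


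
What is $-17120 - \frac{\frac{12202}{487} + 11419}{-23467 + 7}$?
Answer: $- \frac{39118153829}{2285004} \approx -17120.0$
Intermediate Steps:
$-17120 - \frac{\frac{12202}{487} + 11419}{-23467 + 7} = -17120 - \frac{12202 \cdot \frac{1}{487} + 11419}{-23460} = -17120 - \left(\frac{12202}{487} + 11419\right) \left(- \frac{1}{23460}\right) = -17120 - \frac{5573255}{487} \left(- \frac{1}{23460}\right) = -17120 - - \frac{1114651}{2285004} = -17120 + \frac{1114651}{2285004} = - \frac{39118153829}{2285004}$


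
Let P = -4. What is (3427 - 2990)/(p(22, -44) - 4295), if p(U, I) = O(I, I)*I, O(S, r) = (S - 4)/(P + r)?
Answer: -437/4339 ≈ -0.10071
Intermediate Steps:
O(S, r) = (-4 + S)/(-4 + r) (O(S, r) = (S - 4)/(-4 + r) = (-4 + S)/(-4 + r))
p(U, I) = I (p(U, I) = ((-4 + I)/(-4 + I))*I = 1*I = I)
(3427 - 2990)/(p(22, -44) - 4295) = (3427 - 2990)/(-44 - 4295) = 437/(-4339) = 437*(-1/4339) = -437/4339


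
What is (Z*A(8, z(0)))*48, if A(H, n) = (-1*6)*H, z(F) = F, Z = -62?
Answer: 142848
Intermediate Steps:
A(H, n) = -6*H
(Z*A(8, z(0)))*48 = -(-372)*8*48 = -62*(-48)*48 = 2976*48 = 142848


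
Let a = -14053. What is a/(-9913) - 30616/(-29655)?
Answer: 31314701/12781305 ≈ 2.4500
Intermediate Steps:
a/(-9913) - 30616/(-29655) = -14053/(-9913) - 30616/(-29655) = -14053*(-1/9913) - 30616*(-1/29655) = 611/431 + 30616/29655 = 31314701/12781305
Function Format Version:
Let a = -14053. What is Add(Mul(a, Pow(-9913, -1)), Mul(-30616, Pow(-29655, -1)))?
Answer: Rational(31314701, 12781305) ≈ 2.4500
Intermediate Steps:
Add(Mul(a, Pow(-9913, -1)), Mul(-30616, Pow(-29655, -1))) = Add(Mul(-14053, Pow(-9913, -1)), Mul(-30616, Pow(-29655, -1))) = Add(Mul(-14053, Rational(-1, 9913)), Mul(-30616, Rational(-1, 29655))) = Add(Rational(611, 431), Rational(30616, 29655)) = Rational(31314701, 12781305)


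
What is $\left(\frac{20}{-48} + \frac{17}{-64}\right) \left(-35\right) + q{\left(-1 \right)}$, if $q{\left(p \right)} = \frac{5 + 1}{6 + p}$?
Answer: $\frac{24077}{960} \approx 25.08$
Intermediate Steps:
$q{\left(p \right)} = \frac{6}{6 + p}$
$\left(\frac{20}{-48} + \frac{17}{-64}\right) \left(-35\right) + q{\left(-1 \right)} = \left(\frac{20}{-48} + \frac{17}{-64}\right) \left(-35\right) + \frac{6}{6 - 1} = \left(20 \left(- \frac{1}{48}\right) + 17 \left(- \frac{1}{64}\right)\right) \left(-35\right) + \frac{6}{5} = \left(- \frac{5}{12} - \frac{17}{64}\right) \left(-35\right) + 6 \cdot \frac{1}{5} = \left(- \frac{131}{192}\right) \left(-35\right) + \frac{6}{5} = \frac{4585}{192} + \frac{6}{5} = \frac{24077}{960}$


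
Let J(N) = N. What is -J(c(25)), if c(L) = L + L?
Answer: -50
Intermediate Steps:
c(L) = 2*L
-J(c(25)) = -2*25 = -1*50 = -50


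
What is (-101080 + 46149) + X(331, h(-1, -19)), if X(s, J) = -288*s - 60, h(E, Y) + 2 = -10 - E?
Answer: -150319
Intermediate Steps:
h(E, Y) = -12 - E (h(E, Y) = -2 + (-10 - E) = -12 - E)
X(s, J) = -60 - 288*s
(-101080 + 46149) + X(331, h(-1, -19)) = (-101080 + 46149) + (-60 - 288*331) = -54931 + (-60 - 95328) = -54931 - 95388 = -150319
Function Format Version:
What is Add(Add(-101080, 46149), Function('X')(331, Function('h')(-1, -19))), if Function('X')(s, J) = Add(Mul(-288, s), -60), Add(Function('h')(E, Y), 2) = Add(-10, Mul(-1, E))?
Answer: -150319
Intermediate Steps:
Function('h')(E, Y) = Add(-12, Mul(-1, E)) (Function('h')(E, Y) = Add(-2, Add(-10, Mul(-1, E))) = Add(-12, Mul(-1, E)))
Function('X')(s, J) = Add(-60, Mul(-288, s))
Add(Add(-101080, 46149), Function('X')(331, Function('h')(-1, -19))) = Add(Add(-101080, 46149), Add(-60, Mul(-288, 331))) = Add(-54931, Add(-60, -95328)) = Add(-54931, -95388) = -150319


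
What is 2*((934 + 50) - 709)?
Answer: 550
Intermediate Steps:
2*((934 + 50) - 709) = 2*(984 - 709) = 2*275 = 550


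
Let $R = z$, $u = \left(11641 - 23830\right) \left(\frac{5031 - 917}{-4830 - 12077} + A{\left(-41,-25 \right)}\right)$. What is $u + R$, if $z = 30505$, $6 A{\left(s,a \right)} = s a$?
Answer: $- \frac{6298062033}{3074} \approx -2.0488 \cdot 10^{6}$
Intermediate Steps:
$A{\left(s,a \right)} = \frac{a s}{6}$ ($A{\left(s,a \right)} = \frac{s a}{6} = \frac{a s}{6}$)
$u = - \frac{6391834403}{3074}$ ($u = \left(11641 - 23830\right) \left(\frac{5031 - 917}{-4830 - 12077} + \frac{1}{6} \left(-25\right) \left(-41\right)\right) = - 12189 \left(\frac{4114}{-16907} + \frac{1025}{6}\right) = - 12189 \left(4114 \left(- \frac{1}{16907}\right) + \frac{1025}{6}\right) = - 12189 \left(- \frac{374}{1537} + \frac{1025}{6}\right) = \left(-12189\right) \frac{1573181}{9222} = - \frac{6391834403}{3074} \approx -2.0793 \cdot 10^{6}$)
$R = 30505$
$u + R = - \frac{6391834403}{3074} + 30505 = - \frac{6298062033}{3074}$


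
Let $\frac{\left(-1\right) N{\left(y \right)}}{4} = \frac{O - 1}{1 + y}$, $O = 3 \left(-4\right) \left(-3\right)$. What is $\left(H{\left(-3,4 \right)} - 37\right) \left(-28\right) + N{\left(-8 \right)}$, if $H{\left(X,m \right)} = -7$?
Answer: $1252$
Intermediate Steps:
$O = 36$ ($O = \left(-12\right) \left(-3\right) = 36$)
$N{\left(y \right)} = - \frac{140}{1 + y}$ ($N{\left(y \right)} = - 4 \frac{36 - 1}{1 + y} = - 4 \frac{35}{1 + y} = - \frac{140}{1 + y}$)
$\left(H{\left(-3,4 \right)} - 37\right) \left(-28\right) + N{\left(-8 \right)} = \left(-7 - 37\right) \left(-28\right) - \frac{140}{1 - 8} = \left(-44\right) \left(-28\right) - \frac{140}{-7} = 1232 - -20 = 1232 + 20 = 1252$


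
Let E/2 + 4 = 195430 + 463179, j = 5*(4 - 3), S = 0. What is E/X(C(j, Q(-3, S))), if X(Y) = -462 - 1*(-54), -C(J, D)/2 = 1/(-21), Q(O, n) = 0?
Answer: -219535/68 ≈ -3228.5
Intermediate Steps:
j = 5 (j = 5*1 = 5)
C(J, D) = 2/21 (C(J, D) = -2/(-21) = -2*(-1/21) = 2/21)
X(Y) = -408 (X(Y) = -462 + 54 = -408)
E = 1317210 (E = -8 + 2*(195430 + 463179) = -8 + 2*658609 = -8 + 1317218 = 1317210)
E/X(C(j, Q(-3, S))) = 1317210/(-408) = 1317210*(-1/408) = -219535/68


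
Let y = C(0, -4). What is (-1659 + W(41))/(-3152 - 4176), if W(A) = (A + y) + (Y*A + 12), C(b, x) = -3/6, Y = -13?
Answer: 4279/14656 ≈ 0.29196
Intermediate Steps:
C(b, x) = -½ (C(b, x) = -3*⅙ = -½)
y = -½ ≈ -0.50000
W(A) = 23/2 - 12*A (W(A) = (A - ½) + (-13*A + 12) = (-½ + A) + (12 - 13*A) = 23/2 - 12*A)
(-1659 + W(41))/(-3152 - 4176) = (-1659 + (23/2 - 12*41))/(-3152 - 4176) = (-1659 + (23/2 - 492))/(-7328) = (-1659 - 961/2)*(-1/7328) = -4279/2*(-1/7328) = 4279/14656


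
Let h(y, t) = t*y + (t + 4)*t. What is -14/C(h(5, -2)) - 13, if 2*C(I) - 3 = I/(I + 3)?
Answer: -919/47 ≈ -19.553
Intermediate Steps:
h(y, t) = t*y + t*(4 + t) (h(y, t) = t*y + (4 + t)*t = t*y + t*(4 + t))
C(I) = 3/2 + I/(2*(3 + I)) (C(I) = 3/2 + (I/(I + 3))/2 = 3/2 + (I/(3 + I))/2 = 3/2 + I/(2*(3 + I)))
-14/C(h(5, -2)) - 13 = -14/((9 + 4*(-2*(4 - 2 + 5)))/(2*(3 - 2*(4 - 2 + 5)))) - 13 = -14/((9 + 4*(-2*7))/(2*(3 - 2*7))) - 13 = -14/((9 + 4*(-14))/(2*(3 - 14))) - 13 = -14/((½)*(9 - 56)/(-11)) - 13 = -14/((½)*(-1/11)*(-47)) - 13 = -14/(47/22) - 13 = (22/47)*(-14) - 13 = -308/47 - 13 = -919/47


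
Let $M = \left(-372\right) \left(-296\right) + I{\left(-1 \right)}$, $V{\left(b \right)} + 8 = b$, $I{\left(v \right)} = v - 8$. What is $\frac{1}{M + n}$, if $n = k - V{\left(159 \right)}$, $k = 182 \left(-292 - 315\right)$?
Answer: $- \frac{1}{522} \approx -0.0019157$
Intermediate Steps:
$I{\left(v \right)} = -8 + v$ ($I{\left(v \right)} = v - 8 = -8 + v$)
$V{\left(b \right)} = -8 + b$
$k = -110474$ ($k = 182 \left(-607\right) = -110474$)
$M = 110103$ ($M = \left(-372\right) \left(-296\right) - 9 = 110112 - 9 = 110103$)
$n = -110625$ ($n = -110474 - \left(-8 + 159\right) = -110474 - 151 = -110625$)
$\frac{1}{M + n} = \frac{1}{110103 - 110625} = \frac{1}{-522} = - \frac{1}{522}$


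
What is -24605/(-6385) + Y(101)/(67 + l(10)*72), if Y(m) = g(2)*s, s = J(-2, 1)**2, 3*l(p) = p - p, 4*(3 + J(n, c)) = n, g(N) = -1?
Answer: 1256255/342236 ≈ 3.6707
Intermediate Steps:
J(n, c) = -3 + n/4
l(p) = 0 (l(p) = (p - p)/3 = (1/3)*0 = 0)
s = 49/4 (s = (-3 + (1/4)*(-2))**2 = (-3 - 1/2)**2 = (-7/2)**2 = 49/4 ≈ 12.250)
Y(m) = -49/4 (Y(m) = -1*49/4 = -49/4)
-24605/(-6385) + Y(101)/(67 + l(10)*72) = -24605/(-6385) - 49/(4*(67 + 0*72)) = -24605*(-1/6385) - 49/(4*(67 + 0)) = 4921/1277 - 49/4/67 = 4921/1277 - 49/4*1/67 = 4921/1277 - 49/268 = 1256255/342236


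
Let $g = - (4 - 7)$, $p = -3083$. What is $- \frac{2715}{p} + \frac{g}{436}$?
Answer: $\frac{1192989}{1344188} \approx 0.88752$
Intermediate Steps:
$g = 3$ ($g = \left(-1\right) \left(-3\right) = 3$)
$- \frac{2715}{p} + \frac{g}{436} = - \frac{2715}{-3083} + \frac{3}{436} = \left(-2715\right) \left(- \frac{1}{3083}\right) + 3 \cdot \frac{1}{436} = \frac{2715}{3083} + \frac{3}{436} = \frac{1192989}{1344188}$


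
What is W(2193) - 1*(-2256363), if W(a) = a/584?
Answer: 1317718185/584 ≈ 2.2564e+6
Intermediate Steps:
W(a) = a/584 (W(a) = a*(1/584) = a/584)
W(2193) - 1*(-2256363) = (1/584)*2193 - 1*(-2256363) = 2193/584 + 2256363 = 1317718185/584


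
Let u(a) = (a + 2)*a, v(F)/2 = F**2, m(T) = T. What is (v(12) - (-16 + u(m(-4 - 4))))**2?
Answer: 65536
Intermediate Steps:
v(F) = 2*F**2
u(a) = a*(2 + a) (u(a) = (2 + a)*a = a*(2 + a))
(v(12) - (-16 + u(m(-4 - 4))))**2 = (2*12**2 - (-16 + (-4 - 4)*(2 + (-4 - 4))))**2 = (2*144 - (-16 - 8*(2 - 8)))**2 = (288 - (-16 - 8*(-6)))**2 = (288 - (-16 + 48))**2 = (288 - 1*32)**2 = (288 - 32)**2 = 256**2 = 65536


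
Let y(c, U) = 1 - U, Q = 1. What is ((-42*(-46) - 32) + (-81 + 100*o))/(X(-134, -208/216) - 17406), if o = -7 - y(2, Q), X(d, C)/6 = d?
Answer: -373/6070 ≈ -0.061450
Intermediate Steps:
X(d, C) = 6*d
o = -7 (o = -7 - (1 - 1*1) = -7 - (1 - 1) = -7 - 1*0 = -7 + 0 = -7)
((-42*(-46) - 32) + (-81 + 100*o))/(X(-134, -208/216) - 17406) = ((-42*(-46) - 32) + (-81 + 100*(-7)))/(6*(-134) - 17406) = ((1932 - 32) + (-81 - 700))/(-804 - 17406) = (1900 - 781)/(-18210) = 1119*(-1/18210) = -373/6070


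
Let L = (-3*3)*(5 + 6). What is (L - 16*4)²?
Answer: 26569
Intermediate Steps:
L = -99 (L = -9*11 = -99)
(L - 16*4)² = (-99 - 16*4)² = (-99 - 64)² = (-163)² = 26569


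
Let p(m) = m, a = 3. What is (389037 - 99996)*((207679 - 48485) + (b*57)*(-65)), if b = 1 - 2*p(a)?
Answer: 51368077479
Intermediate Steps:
b = -5 (b = 1 - 2*3 = 1 - 6 = -5)
(389037 - 99996)*((207679 - 48485) + (b*57)*(-65)) = (389037 - 99996)*((207679 - 48485) - 5*57*(-65)) = 289041*(159194 - 285*(-65)) = 289041*(159194 + 18525) = 289041*177719 = 51368077479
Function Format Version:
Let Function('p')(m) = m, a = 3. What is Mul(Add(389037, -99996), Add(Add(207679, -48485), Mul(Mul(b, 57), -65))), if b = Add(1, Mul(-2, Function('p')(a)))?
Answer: 51368077479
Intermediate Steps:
b = -5 (b = Add(1, Mul(-2, 3)) = Add(1, -6) = -5)
Mul(Add(389037, -99996), Add(Add(207679, -48485), Mul(Mul(b, 57), -65))) = Mul(Add(389037, -99996), Add(Add(207679, -48485), Mul(Mul(-5, 57), -65))) = Mul(289041, Add(159194, Mul(-285, -65))) = Mul(289041, Add(159194, 18525)) = Mul(289041, 177719) = 51368077479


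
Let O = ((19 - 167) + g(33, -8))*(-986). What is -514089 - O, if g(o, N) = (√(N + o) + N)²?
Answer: -651143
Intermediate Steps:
g(o, N) = (N + √(N + o))²
O = 137054 (O = ((19 - 167) + (-8 + √(-8 + 33))²)*(-986) = (-148 + (-8 + √25)²)*(-986) = (-148 + (-8 + 5)²)*(-986) = (-148 + (-3)²)*(-986) = (-148 + 9)*(-986) = -139*(-986) = 137054)
-514089 - O = -514089 - 1*137054 = -514089 - 137054 = -651143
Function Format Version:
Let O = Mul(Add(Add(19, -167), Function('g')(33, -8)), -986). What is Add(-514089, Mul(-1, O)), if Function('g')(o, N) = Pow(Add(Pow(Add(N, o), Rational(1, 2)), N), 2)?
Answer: -651143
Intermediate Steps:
Function('g')(o, N) = Pow(Add(N, Pow(Add(N, o), Rational(1, 2))), 2)
O = 137054 (O = Mul(Add(Add(19, -167), Pow(Add(-8, Pow(Add(-8, 33), Rational(1, 2))), 2)), -986) = Mul(Add(-148, Pow(Add(-8, Pow(25, Rational(1, 2))), 2)), -986) = Mul(Add(-148, Pow(Add(-8, 5), 2)), -986) = Mul(Add(-148, Pow(-3, 2)), -986) = Mul(Add(-148, 9), -986) = Mul(-139, -986) = 137054)
Add(-514089, Mul(-1, O)) = Add(-514089, Mul(-1, 137054)) = Add(-514089, -137054) = -651143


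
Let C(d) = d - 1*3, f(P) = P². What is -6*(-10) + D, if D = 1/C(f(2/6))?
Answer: 1551/26 ≈ 59.654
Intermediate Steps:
C(d) = -3 + d (C(d) = d - 3 = -3 + d)
D = -9/26 (D = 1/(-3 + (2/6)²) = 1/(-3 + (2*(⅙))²) = 1/(-3 + (⅓)²) = 1/(-3 + ⅑) = 1/(-26/9) = -9/26 ≈ -0.34615)
-6*(-10) + D = -6*(-10) - 9/26 = 60 - 9/26 = 1551/26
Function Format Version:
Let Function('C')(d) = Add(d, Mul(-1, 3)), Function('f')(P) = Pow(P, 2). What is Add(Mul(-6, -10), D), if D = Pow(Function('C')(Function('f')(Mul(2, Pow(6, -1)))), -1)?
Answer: Rational(1551, 26) ≈ 59.654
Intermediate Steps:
Function('C')(d) = Add(-3, d) (Function('C')(d) = Add(d, -3) = Add(-3, d))
D = Rational(-9, 26) (D = Pow(Add(-3, Pow(Mul(2, Pow(6, -1)), 2)), -1) = Pow(Add(-3, Pow(Mul(2, Rational(1, 6)), 2)), -1) = Pow(Add(-3, Pow(Rational(1, 3), 2)), -1) = Pow(Add(-3, Rational(1, 9)), -1) = Pow(Rational(-26, 9), -1) = Rational(-9, 26) ≈ -0.34615)
Add(Mul(-6, -10), D) = Add(Mul(-6, -10), Rational(-9, 26)) = Add(60, Rational(-9, 26)) = Rational(1551, 26)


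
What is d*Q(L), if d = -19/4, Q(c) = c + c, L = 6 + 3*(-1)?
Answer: -57/2 ≈ -28.500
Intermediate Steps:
L = 3 (L = 6 - 3 = 3)
Q(c) = 2*c
d = -19/4 (d = -19*¼ = -19/4 ≈ -4.7500)
d*Q(L) = -19*3/2 = -19/4*6 = -57/2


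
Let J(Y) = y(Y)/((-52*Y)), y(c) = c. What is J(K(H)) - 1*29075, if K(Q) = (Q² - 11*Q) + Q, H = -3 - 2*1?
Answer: -1511901/52 ≈ -29075.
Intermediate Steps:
H = -5 (H = -3 - 2 = -5)
K(Q) = Q² - 10*Q
J(Y) = -1/52 (J(Y) = Y/((-52*Y)) = Y*(-1/(52*Y)) = -1/52)
J(K(H)) - 1*29075 = -1/52 - 1*29075 = -1/52 - 29075 = -1511901/52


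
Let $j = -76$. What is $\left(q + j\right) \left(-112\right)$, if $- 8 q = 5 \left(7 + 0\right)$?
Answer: $9002$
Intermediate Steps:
$q = - \frac{35}{8}$ ($q = - \frac{5 \left(7 + 0\right)}{8} = - \frac{5 \cdot 7}{8} = \left(- \frac{1}{8}\right) 35 = - \frac{35}{8} \approx -4.375$)
$\left(q + j\right) \left(-112\right) = \left(- \frac{35}{8} - 76\right) \left(-112\right) = \left(- \frac{643}{8}\right) \left(-112\right) = 9002$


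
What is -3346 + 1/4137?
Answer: -13842401/4137 ≈ -3346.0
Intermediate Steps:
-3346 + 1/4137 = -13842401/4137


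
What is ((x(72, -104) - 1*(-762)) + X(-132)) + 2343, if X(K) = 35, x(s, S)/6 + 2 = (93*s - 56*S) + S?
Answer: 77624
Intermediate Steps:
x(s, S) = -12 - 330*S + 558*s (x(s, S) = -12 + 6*((93*s - 56*S) + S) = -12 + 6*((-56*S + 93*s) + S) = -12 + 6*(-55*S + 93*s) = -12 + (-330*S + 558*s) = -12 - 330*S + 558*s)
((x(72, -104) - 1*(-762)) + X(-132)) + 2343 = (((-12 - 330*(-104) + 558*72) - 1*(-762)) + 35) + 2343 = (((-12 + 34320 + 40176) + 762) + 35) + 2343 = ((74484 + 762) + 35) + 2343 = (75246 + 35) + 2343 = 75281 + 2343 = 77624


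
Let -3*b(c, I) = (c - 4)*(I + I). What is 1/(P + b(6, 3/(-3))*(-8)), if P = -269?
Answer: -3/839 ≈ -0.0035757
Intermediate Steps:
b(c, I) = -2*I*(-4 + c)/3 (b(c, I) = -(c - 4)*(I + I)/3 = -(-4 + c)*2*I/3 = -2*I*(-4 + c)/3)
1/(P + b(6, 3/(-3))*(-8)) = 1/(-269 + (2*(3/(-3))*(4 - 1*6)/3)*(-8)) = 1/(-269 + (2*(3*(-⅓))*(4 - 6)/3)*(-8)) = 1/(-269 + ((⅔)*(-1)*(-2))*(-8)) = 1/(-269 + (4/3)*(-8)) = 1/(-269 - 32/3) = 1/(-839/3) = -3/839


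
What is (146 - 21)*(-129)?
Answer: -16125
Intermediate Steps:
(146 - 21)*(-129) = 125*(-129) = -16125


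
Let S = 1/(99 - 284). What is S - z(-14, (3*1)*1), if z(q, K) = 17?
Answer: -3146/185 ≈ -17.005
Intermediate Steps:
S = -1/185 (S = 1/(-185) = -1/185 ≈ -0.0054054)
S - z(-14, (3*1)*1) = -1/185 - 1*17 = -1/185 - 17 = -3146/185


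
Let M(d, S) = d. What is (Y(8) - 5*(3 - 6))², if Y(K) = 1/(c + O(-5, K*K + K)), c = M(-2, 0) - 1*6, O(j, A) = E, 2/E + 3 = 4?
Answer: 7921/36 ≈ 220.03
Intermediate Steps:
E = 2 (E = 2/(-3 + 4) = 2/1 = 2*1 = 2)
O(j, A) = 2
c = -8 (c = -2 - 1*6 = -2 - 6 = -8)
Y(K) = -⅙ (Y(K) = 1/(-8 + 2) = 1/(-6) = -⅙)
(Y(8) - 5*(3 - 6))² = (-⅙ - 5*(3 - 6))² = (-⅙ - 5*(-3))² = (-⅙ + 15)² = (89/6)² = 7921/36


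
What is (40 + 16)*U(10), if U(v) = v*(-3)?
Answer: -1680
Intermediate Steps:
U(v) = -3*v
(40 + 16)*U(10) = (40 + 16)*(-3*10) = 56*(-30) = -1680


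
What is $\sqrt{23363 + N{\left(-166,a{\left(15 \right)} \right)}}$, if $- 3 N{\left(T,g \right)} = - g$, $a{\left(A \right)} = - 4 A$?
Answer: $\sqrt{23343} \approx 152.78$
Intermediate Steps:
$N{\left(T,g \right)} = \frac{g}{3}$ ($N{\left(T,g \right)} = - \frac{\left(-1\right) g}{3} = \frac{g}{3}$)
$\sqrt{23363 + N{\left(-166,a{\left(15 \right)} \right)}} = \sqrt{23363 + \frac{\left(-4\right) 15}{3}} = \sqrt{23363 + \frac{1}{3} \left(-60\right)} = \sqrt{23363 - 20} = \sqrt{23343}$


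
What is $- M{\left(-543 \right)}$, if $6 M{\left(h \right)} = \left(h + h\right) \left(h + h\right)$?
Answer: $-196566$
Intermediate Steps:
$M{\left(h \right)} = \frac{2 h^{2}}{3}$ ($M{\left(h \right)} = \frac{\left(h + h\right) \left(h + h\right)}{6} = \frac{2 h 2 h}{6} = \frac{4 h^{2}}{6} = \frac{2 h^{2}}{3}$)
$- M{\left(-543 \right)} = - \frac{2 \left(-543\right)^{2}}{3} = - \frac{2 \cdot 294849}{3} = \left(-1\right) 196566 = -196566$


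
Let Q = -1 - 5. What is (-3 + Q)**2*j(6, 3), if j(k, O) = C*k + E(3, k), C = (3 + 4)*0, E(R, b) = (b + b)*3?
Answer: 2916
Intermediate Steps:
E(R, b) = 6*b (E(R, b) = (2*b)*3 = 6*b)
C = 0 (C = 7*0 = 0)
j(k, O) = 6*k (j(k, O) = 0*k + 6*k = 0 + 6*k = 6*k)
Q = -6
(-3 + Q)**2*j(6, 3) = (-3 - 6)**2*(6*6) = (-9)**2*36 = 81*36 = 2916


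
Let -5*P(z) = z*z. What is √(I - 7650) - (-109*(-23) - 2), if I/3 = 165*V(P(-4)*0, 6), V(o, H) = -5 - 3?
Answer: -2505 + 3*I*√1290 ≈ -2505.0 + 107.75*I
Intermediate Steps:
P(z) = -z²/5 (P(z) = -z*z/5 = -z²/5)
V(o, H) = -8
I = -3960 (I = 3*(165*(-8)) = 3*(-1320) = -3960)
√(I - 7650) - (-109*(-23) - 2) = √(-3960 - 7650) - (-109*(-23) - 2) = √(-11610) - (2507 - 2) = 3*I*√1290 - 1*2505 = 3*I*√1290 - 2505 = -2505 + 3*I*√1290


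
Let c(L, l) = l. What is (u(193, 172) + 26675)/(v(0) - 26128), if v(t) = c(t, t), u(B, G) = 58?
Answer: -26733/26128 ≈ -1.0232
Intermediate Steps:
v(t) = t
(u(193, 172) + 26675)/(v(0) - 26128) = (58 + 26675)/(0 - 26128) = 26733/(-26128) = 26733*(-1/26128) = -26733/26128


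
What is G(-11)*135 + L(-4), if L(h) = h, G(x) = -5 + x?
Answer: -2164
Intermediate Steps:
G(-11)*135 + L(-4) = (-5 - 11)*135 - 4 = -16*135 - 4 = -2160 - 4 = -2164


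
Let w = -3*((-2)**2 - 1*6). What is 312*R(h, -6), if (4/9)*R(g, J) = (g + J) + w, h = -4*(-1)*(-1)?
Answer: -2808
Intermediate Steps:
h = -4 (h = 4*(-1) = -4)
w = 6 (w = -3*(4 - 6) = -3*(-2) = 6)
R(g, J) = 27/2 + 9*J/4 + 9*g/4 (R(g, J) = 9*((g + J) + 6)/4 = 9*((J + g) + 6)/4 = 9*(6 + J + g)/4 = 27/2 + 9*J/4 + 9*g/4)
312*R(h, -6) = 312*(27/2 + (9/4)*(-6) + (9/4)*(-4)) = 312*(27/2 - 27/2 - 9) = 312*(-9) = -2808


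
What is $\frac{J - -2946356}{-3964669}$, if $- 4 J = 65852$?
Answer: $- \frac{2929893}{3964669} \approx -0.739$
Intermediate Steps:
$J = -16463$ ($J = \left(- \frac{1}{4}\right) 65852 = -16463$)
$\frac{J - -2946356}{-3964669} = \frac{-16463 - -2946356}{-3964669} = \left(-16463 + 2946356\right) \left(- \frac{1}{3964669}\right) = 2929893 \left(- \frac{1}{3964669}\right) = - \frac{2929893}{3964669}$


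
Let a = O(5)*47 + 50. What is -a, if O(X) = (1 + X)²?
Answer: -1742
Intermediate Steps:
a = 1742 (a = (1 + 5)²*47 + 50 = 6²*47 + 50 = 36*47 + 50 = 1692 + 50 = 1742)
-a = -1*1742 = -1742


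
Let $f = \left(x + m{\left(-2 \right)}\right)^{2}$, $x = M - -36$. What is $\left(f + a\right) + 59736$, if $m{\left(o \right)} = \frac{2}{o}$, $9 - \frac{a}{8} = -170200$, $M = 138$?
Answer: $1451337$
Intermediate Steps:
$x = 174$ ($x = 138 - -36 = 138 + 36 = 174$)
$a = 1361672$ ($a = 72 - -1361600 = 72 + 1361600 = 1361672$)
$f = 29929$ ($f = \left(174 + \frac{2}{-2}\right)^{2} = \left(174 + 2 \left(- \frac{1}{2}\right)\right)^{2} = \left(174 - 1\right)^{2} = 173^{2} = 29929$)
$\left(f + a\right) + 59736 = \left(29929 + 1361672\right) + 59736 = 1391601 + 59736 = 1451337$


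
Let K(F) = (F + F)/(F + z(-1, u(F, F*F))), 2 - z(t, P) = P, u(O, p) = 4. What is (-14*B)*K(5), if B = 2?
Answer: -280/3 ≈ -93.333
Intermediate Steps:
z(t, P) = 2 - P
K(F) = 2*F/(-2 + F) (K(F) = (F + F)/(F + (2 - 1*4)) = (2*F)/(F + (2 - 4)) = (2*F)/(F - 2) = (2*F)/(-2 + F) = 2*F/(-2 + F))
(-14*B)*K(5) = (-14*2)*(2*5/(-2 + 5)) = -56*5/3 = -28*10/3 = -280/3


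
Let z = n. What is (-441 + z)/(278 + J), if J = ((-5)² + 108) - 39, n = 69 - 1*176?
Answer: -137/93 ≈ -1.4731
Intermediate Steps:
n = -107 (n = 69 - 176 = -107)
J = 94 (J = (25 + 108) - 39 = 133 - 39 = 94)
z = -107
(-441 + z)/(278 + J) = (-441 - 107)/(278 + 94) = -548/372 = -548*1/372 = -137/93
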